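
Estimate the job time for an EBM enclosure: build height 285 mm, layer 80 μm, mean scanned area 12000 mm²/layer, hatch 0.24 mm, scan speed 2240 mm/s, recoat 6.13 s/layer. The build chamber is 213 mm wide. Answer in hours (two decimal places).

Layer count = ceil(285 / 0.08) = 3563.
Scan path per layer: 12000 / 0.24 → 50000 mm.
Beam time per layer: 50000 / 2240 → 22.3214 s.
Per-layer time = 22.3214 + 6.13, so 28.4514 s.
Total: 3563 × 28.4514 s = 101372.3382 s → 28.16 hours.

28.16 hours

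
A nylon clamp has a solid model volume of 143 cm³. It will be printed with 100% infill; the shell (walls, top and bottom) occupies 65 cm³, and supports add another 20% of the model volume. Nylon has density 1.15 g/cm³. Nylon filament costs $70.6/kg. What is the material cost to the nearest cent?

$13.93

Volume inside the shell = 143 − 65, so 78 cm³.
Infill volume: 1.00 × 78 → 78 cm³.
Support = 0.20 × 143, so 28.6 cm³.
Total extruded = 65 + 78 + 28.6, so 171.6 cm³.
Mass = 171.6 × 1.15, so 197.34 g.
At $70.6/kg: 197.34/1000 × 70.6 = $13.93.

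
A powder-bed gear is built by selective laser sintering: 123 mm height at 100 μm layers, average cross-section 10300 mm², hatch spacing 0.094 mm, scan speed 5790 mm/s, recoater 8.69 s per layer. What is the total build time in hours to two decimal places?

Layers = ⌈123/0.1⌉ = 1230.
Per-layer scan distance: 10300 / 0.094 → 109574.5 mm.
Per-layer scan time: 109574.5 / 5790 → 18.9248 s.
Per-layer time = 18.9248 + 8.69 = 27.6148 s.
Total: 1230 × 27.6148 s = 33966.204 s → 9.44 hours.

9.44 hours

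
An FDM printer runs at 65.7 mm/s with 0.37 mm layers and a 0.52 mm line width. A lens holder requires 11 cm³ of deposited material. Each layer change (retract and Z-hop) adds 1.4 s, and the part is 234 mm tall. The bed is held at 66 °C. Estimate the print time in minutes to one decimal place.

Extrusion cross-section = 0.37 × 0.52, so 0.1924 mm².
Path length: 11000 mm³ / 0.1924 mm² → 57172.6 mm.
Print-move time = 57172.6 / 65.7, so 870.2 s.
Number of layers: 234 / 0.37 → 633 (rounded up).
Layer-change overhead = 633 × 1.4 = 886.2 s.
Altogether 870.2 + 886.2 = 1756.4 s, i.e. 29.3 minutes.

29.3 minutes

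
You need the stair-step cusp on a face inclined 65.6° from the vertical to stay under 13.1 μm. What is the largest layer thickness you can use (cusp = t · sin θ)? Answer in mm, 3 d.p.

0.014 mm

t = h_c / sin θ = 0.0131 / 0.9107 = 0.014 mm.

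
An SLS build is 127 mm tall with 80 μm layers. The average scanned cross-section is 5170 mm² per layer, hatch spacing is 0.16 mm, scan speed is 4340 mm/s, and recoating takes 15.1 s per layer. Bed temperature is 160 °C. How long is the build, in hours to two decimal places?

9.94 hours

Layers = ⌈127/0.08⌉ = 1588.
Scan path per layer: 5170 / 0.16 → 32312.5 mm.
Scan time per layer = 32312.5 / 4340, so 7.4453 s.
Per-layer time = 7.4453 + 15.1 = 22.5453 s.
Build time = 1588 × 22.5453 = 35801.9364 s = 9.94 hours.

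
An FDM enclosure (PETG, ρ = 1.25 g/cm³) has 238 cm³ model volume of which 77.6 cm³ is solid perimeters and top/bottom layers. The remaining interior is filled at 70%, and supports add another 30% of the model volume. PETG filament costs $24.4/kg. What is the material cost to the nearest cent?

$7.97

Interior volume = 238 − 77.6, so 160.4 cm³.
Infill volume = 0.70 × 160.4 = 112.28 cm³.
Support = 0.30 × 238, so 71.4 cm³.
Deposited volume = 77.6 + 112.28 + 71.4 = 261.28 cm³.
Mass: 261.28 × 1.25 → 326.6 g.
Cost = 326.6 g / 1000 × $24.4/kg = $7.97.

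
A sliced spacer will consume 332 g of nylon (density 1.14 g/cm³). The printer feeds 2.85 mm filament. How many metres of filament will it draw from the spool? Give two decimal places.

45.65 m

Volume = 332 g / 1.14 g·cm⁻³ = 291.2281 cm³ = 291228.1 mm³.
Filament cross-section = π × (2.85/2)² = 6.3794 mm².
L = V/A = 291228.1/6.3794 = 45651.33 mm → 45.65 m.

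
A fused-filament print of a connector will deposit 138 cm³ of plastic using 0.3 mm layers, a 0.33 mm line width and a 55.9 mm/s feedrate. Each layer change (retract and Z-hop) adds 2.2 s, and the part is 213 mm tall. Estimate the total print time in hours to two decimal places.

Extrusion cross-section = 0.3 × 0.33, so 0.099 mm².
Total extruded path = 138000/0.099 = 1393939.4 mm.
Time extruding: 1393939.4 / 55.9 → 24936.3 s.
Layers = ⌈213/0.3⌉ = 710.
Non-print overhead = 710 × 2.2, so 1562 s.
Total = 24936.3 + 1562 = 26498.3 s = 7.36 hours.

7.36 hours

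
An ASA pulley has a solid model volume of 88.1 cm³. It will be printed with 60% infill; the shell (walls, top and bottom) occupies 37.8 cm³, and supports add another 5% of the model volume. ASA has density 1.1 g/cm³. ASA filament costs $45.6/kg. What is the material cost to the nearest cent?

Interior volume: 88.1 − 37.8 → 50.3 cm³.
Infill volume = 0.60 × 50.3, so 30.18 cm³.
Support = 0.05 × 88.1, so 4.405 cm³.
Deposited volume: 37.8 + 30.18 + 4.405 → 72.385 cm³.
Mass: 72.385 × 1.1 → 79.6235 g.
At $45.6/kg: 79.6235/1000 × 45.6 = $3.63.

$3.63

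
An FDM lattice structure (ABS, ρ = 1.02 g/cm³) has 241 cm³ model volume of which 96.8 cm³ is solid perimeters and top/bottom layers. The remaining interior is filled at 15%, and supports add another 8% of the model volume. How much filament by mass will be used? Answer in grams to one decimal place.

140.5 g

Volume inside the shell = 241 − 96.8 = 144.2 cm³.
Deposited infill: 0.15 × 144.2 → 21.63 cm³.
Support = 0.08 × 241, so 19.28 cm³.
Total extruded = 96.8 + 21.63 + 19.28 = 137.71 cm³.
Mass = 137.71 × 1.02 = 140.4642 g.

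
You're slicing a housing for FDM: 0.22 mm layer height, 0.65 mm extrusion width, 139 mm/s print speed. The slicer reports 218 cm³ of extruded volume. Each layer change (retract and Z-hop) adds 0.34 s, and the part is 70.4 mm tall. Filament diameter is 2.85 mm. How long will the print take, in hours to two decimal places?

3.08 hours

Line area: 0.22 × 0.65 → 0.143 mm².
Total extruded path = 218000/0.143 = 1524475.5 mm.
Print-move time: 1524475.5 / 139 → 10967.4 s.
Layers = ⌈70.4/0.22⌉ = 320.
Z-hop total = 320 × 0.34, so 108.8 s.
Altogether 10967.4 + 108.8 = 11076.2 s, i.e. 3.08 hours.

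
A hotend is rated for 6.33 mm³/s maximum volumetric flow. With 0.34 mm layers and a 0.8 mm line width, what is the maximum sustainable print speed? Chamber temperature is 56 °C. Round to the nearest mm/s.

23 mm/s

Bead cross-section = 0.34 × 0.8, so 0.272 mm².
v_max = Q/A = 6.33/0.272 = 23.27 mm/s → 23 mm/s.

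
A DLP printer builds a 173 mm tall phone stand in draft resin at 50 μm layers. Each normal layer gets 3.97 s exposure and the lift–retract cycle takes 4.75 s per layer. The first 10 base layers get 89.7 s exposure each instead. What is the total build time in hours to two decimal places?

Number of layers: 173 / 0.05 → 3460 (rounded up).
Burn-in layers: 10 × (89.7 + 4.75) → 944.5 s.
Regular layers: 3450 × (3.97 + 4.75) → 30084 s.
Sum: 944.5 + 30084 = 31028.5 s → 8.62 hours.

8.62 hours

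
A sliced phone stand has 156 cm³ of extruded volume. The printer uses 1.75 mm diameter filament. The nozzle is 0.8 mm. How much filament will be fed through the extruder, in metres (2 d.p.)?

64.86 m

Cross-section of 1.75 mm filament: π·(1.75/2)² = 2.4053 mm².
Length = 156 cm³ / 2.4053 mm² = 156000 / 2.4053 = 64856.77 mm = 64.86 m.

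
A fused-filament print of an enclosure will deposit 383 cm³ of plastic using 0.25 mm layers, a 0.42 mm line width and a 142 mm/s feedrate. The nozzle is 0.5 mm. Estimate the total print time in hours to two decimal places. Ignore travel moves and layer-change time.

Line area = 0.25 × 0.42 = 0.105 mm².
Total extruded path = 383000/0.105 = 3647619 mm.
Print-move time: 3647619 / 142 → 25687.5 s.
In the requested units: 25687.5 s = 7.14 hours.

7.14 hours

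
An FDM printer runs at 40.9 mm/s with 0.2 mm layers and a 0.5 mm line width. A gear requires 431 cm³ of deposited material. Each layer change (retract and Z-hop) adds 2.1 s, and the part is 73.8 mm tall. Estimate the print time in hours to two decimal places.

29.49 hours

Extrusion cross-section = 0.2 × 0.5, so 0.1 mm².
Path length: 431000 mm³ / 0.1 mm² → 4310000 mm.
Time extruding: 4310000 / 40.9 → 105379 s.
Number of layers: 73.8 / 0.2 → 369 (rounded up).
Z-hop total = 369 × 2.1 = 774.9 s.
Total = 105379 + 774.9 = 106153.9 s = 29.49 hours.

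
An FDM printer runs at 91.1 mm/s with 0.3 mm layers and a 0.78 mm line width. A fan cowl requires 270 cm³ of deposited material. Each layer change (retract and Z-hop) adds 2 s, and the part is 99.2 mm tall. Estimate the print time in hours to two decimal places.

3.70 hours

Line area = 0.3 × 0.78, so 0.234 mm².
Toolpath length = 270 cm³ / 0.234 mm² = 270000 / 0.234 = 1153846.2 mm.
Extrusion time = 1153846.2 / 91.1 = 12665.7 s.
Layers = ⌈99.2/0.3⌉ = 331.
Non-print overhead: 331 × 2 → 662 s.
Total = 12665.7 + 662 = 13327.7 s = 3.70 hours.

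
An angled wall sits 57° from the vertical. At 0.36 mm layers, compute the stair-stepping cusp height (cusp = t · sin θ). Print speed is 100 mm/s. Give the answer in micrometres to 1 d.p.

sin(57°) = 0.8387, so cusp = 0.36 × 0.8387 = 0.301932 mm → 301.9 μm.

301.9 μm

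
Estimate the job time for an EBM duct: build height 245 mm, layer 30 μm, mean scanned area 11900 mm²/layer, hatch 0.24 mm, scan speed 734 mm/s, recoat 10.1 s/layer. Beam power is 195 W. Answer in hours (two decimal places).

Layer count = ceil(245 / 0.03) = 8167.
Hatch length per layer: 11900 / 0.24 → 49583.3 mm.
Per-layer scan time = 49583.3 / 734 = 67.5522 s.
Layer cycle = 67.5522 + 10.1 = 77.6522 s.
Total: 8167 × 77.6522 s = 634185.5174 s → 176.16 hours.

176.16 hours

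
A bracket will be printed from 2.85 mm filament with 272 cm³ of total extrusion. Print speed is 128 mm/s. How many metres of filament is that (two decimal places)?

Cross-section of 2.85 mm filament: π·(2.85/2)² = 6.3794 mm².
Length = 272 cm³ / 6.3794 mm² = 272000 / 6.3794 = 42637.24 mm = 42.64 m.

42.64 m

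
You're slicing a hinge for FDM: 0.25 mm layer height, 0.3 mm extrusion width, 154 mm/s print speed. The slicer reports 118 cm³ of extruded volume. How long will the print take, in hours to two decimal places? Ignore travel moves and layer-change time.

Line area = 0.25 × 0.3 = 0.075 mm².
Total extruded path = 118000/0.075 = 1573333.3 mm.
Time extruding = 1573333.3 / 154, so 10216.5 s.
Converting: 10216.5 s = 2.84 hours.

2.84 hours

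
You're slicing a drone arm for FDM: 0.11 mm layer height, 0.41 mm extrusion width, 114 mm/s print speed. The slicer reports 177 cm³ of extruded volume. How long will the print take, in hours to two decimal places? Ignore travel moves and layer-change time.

9.56 hours

Extrusion cross-section = 0.11 × 0.41 = 0.0451 mm².
Path length: 177000 mm³ / 0.0451 mm² → 3924612 mm.
Print-move time = 3924612 / 114, so 34426.4 s.
34426.4 s = 9.56 hours.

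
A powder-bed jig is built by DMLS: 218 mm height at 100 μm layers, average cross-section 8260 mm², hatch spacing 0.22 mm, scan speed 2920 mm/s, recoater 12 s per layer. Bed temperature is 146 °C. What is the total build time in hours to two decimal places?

15.05 hours

Layer count = ceil(218 / 0.1) = 2180.
Scan path per layer = 8260 / 0.22, so 37545.5 mm.
Per-layer scan time = 37545.5 / 2920, so 12.858 s.
Per-layer time = 12.858 + 12, so 24.858 s.
Total: 2180 × 24.858 s = 54190.44 s → 15.05 hours.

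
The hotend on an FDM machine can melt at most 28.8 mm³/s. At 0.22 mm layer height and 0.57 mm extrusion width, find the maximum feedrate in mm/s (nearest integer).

Bead cross-section = 0.22 × 0.57, so 0.1254 mm².
v_max = Q/A = 28.8/0.1254 = 229.67 mm/s → 230 mm/s.

230 mm/s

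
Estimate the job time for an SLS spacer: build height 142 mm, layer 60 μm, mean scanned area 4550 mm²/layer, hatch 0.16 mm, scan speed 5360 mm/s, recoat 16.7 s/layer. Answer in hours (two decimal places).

14.47 hours

Number of layers: 142 / 0.06 → 2367 (rounded up).
Hatch length per layer: 4550 / 0.16 → 28437.5 mm.
Laser time per layer: 28437.5 / 5360 → 5.3055 s.
Per-layer time = 5.3055 + 16.7 = 22.0055 s.
Build time = 2367 × 22.0055 = 52087.0185 s = 14.47 hours.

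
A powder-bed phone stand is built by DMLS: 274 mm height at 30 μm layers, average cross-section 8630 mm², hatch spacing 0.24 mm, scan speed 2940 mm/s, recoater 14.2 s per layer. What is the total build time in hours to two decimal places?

67.06 hours

Layers = ⌈274/0.03⌉ = 9134.
Scan path per layer = 8630 / 0.24, so 35958.3 mm.
Laser time per layer: 35958.3 / 2940 → 12.2307 s.
Time per layer: 12.2307 + 14.2 → 26.4307 s.
Total: 9134 × 26.4307 s = 241418.0138 s → 67.06 hours.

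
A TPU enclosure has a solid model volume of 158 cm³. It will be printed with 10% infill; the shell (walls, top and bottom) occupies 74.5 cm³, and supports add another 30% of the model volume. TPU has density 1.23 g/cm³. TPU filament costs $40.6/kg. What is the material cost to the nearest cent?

Interior volume = 158 − 74.5, so 83.5 cm³.
Infill volume = 0.10 × 83.5 = 8.35 cm³.
Support = 0.30 × 158, so 47.4 cm³.
Deposited volume: 74.5 + 8.35 + 47.4 → 130.25 cm³.
Mass = 130.25 × 1.23, so 160.2075 g.
Cost = 160.2075 g / 1000 × $40.6/kg = $6.50.

$6.50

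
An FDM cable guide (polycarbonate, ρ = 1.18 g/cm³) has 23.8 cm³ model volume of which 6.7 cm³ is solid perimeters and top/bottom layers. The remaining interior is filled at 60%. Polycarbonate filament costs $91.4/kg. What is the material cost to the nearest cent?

Interior volume: 23.8 − 6.7 → 17.1 cm³.
Deposited infill = 0.60 × 17.1 = 10.26 cm³.
Deposited volume = 6.7 + 10.26, so 16.96 cm³.
Mass = 16.96 × 1.18 = 20.0128 g.
At $91.4/kg: 20.0128/1000 × 91.4 = $1.83.

$1.83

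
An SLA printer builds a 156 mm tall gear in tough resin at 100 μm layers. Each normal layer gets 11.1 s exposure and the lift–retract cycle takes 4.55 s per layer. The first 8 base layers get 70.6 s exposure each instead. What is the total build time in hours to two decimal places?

6.91 hours

Number of layers: 156 / 0.1 → 1560 (rounded up).
Bottom layers: 8 × (70.6 + 4.55) → 601.2 s.
Remaining layers: 1552 × (11.1 + 4.55) → 24288.8 s.
Sum: 601.2 + 24288.8 = 24890 s → 6.91 hours.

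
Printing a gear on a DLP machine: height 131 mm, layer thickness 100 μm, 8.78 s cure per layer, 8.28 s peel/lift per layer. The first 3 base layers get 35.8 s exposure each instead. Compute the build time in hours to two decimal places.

Number of layers: 131 / 0.1 → 1310 (rounded up).
Bottom layers = 3 × (35.8 + 8.28), so 132.24 s.
Regular layers: 1307 × (8.78 + 8.28) → 22297.42 s.
Sum: 132.24 + 22297.42 = 22429.66 s → 6.23 hours.

6.23 hours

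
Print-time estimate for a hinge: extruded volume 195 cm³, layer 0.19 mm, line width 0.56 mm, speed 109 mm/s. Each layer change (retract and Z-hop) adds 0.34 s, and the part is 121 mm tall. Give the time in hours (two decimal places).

4.73 hours

Extrusion cross-section = 0.19 × 0.56 = 0.1064 mm².
Toolpath length = 195 cm³ / 0.1064 mm² = 195000 / 0.1064 = 1832706.8 mm.
Time extruding = 1832706.8 / 109 = 16813.8 s.
Number of layers: 121 / 0.19 → 637 (rounded up).
Non-print overhead = 637 × 0.34, so 216.58 s.
Total = 16813.8 + 216.58 = 17030.38 s = 4.73 hours.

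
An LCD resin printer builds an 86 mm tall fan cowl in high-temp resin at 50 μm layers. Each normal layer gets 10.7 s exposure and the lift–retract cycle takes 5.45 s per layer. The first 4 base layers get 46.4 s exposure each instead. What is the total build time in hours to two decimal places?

Number of layers: 86 / 0.05 → 1720 (rounded up).
Base layers = 4 × (46.4 + 5.45), so 207.4 s.
Remaining layers: 1716 × (10.7 + 5.45) → 27713.4 s.
Sum: 207.4 + 27713.4 = 27920.8 s → 7.76 hours.

7.76 hours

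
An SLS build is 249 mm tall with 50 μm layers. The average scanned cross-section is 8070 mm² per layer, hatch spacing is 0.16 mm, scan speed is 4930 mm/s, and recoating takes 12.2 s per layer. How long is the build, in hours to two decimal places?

Layers = ⌈249/0.05⌉ = 4980.
Scan path per layer = 8070 / 0.16, so 50437.5 mm.
Laser time per layer = 50437.5 / 4930, so 10.2307 s.
Layer cycle: 10.2307 + 12.2 → 22.4307 s.
4980 layers × 22.4307 s/layer = 111704.886 s, i.e. 31.03 hours.

31.03 hours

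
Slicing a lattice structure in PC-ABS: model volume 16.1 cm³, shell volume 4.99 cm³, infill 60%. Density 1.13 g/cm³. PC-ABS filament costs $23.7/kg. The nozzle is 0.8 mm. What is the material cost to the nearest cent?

Interior volume = 16.1 − 4.99 = 11.11 cm³.
Deposited infill: 0.60 × 11.11 → 6.666 cm³.
Total extruded: 4.99 + 6.666 → 11.656 cm³.
Mass = 11.656 × 1.13 = 13.17128 g.
At $23.7/kg: 13.17128/1000 × 23.7 = $0.31.

$0.31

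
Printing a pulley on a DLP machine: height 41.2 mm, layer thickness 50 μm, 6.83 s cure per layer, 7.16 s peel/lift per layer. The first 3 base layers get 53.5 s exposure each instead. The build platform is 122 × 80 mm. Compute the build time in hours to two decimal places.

Layer count = ceil(41.2 / 0.05) = 824.
Base layers: 3 × (53.5 + 7.16) → 181.98 s.
Normal layers = 821 × (6.83 + 7.16) = 11485.79 s.
Total = 181.98 + 11485.79 = 11667.77 s = 3.24 hours.

3.24 hours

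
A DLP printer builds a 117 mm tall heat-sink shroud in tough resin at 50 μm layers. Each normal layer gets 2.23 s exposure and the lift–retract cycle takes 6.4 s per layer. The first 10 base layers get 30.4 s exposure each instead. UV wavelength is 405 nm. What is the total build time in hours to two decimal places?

5.69 hours

Layer count = ceil(117 / 0.05) = 2340.
Bottom layers = 10 × (30.4 + 6.4) = 368 s.
Regular layers: 2330 × (2.23 + 6.4) → 20107.9 s.
Sum: 368 + 20107.9 = 20475.9 s → 5.69 hours.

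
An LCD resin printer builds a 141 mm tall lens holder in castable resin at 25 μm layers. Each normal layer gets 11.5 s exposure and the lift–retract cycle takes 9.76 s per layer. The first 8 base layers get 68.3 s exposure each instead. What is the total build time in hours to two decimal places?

33.43 hours

Layers = ⌈141/0.025⌉ = 5640.
Burn-in layers: 8 × (68.3 + 9.76) → 624.48 s.
Regular layers = 5632 × (11.5 + 9.76) = 119736.32 s.
Total = 624.48 + 119736.32 = 120360.8 s = 33.43 hours.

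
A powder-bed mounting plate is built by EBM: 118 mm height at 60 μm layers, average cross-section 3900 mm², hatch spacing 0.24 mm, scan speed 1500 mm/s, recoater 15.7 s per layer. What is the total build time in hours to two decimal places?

14.50 hours

Number of layers: 118 / 0.06 → 1967 (rounded up).
Scan path per layer = 3900 / 0.24, so 16250 mm.
Scan time per layer = 16250 / 1500 = 10.8333 s.
Time per layer: 10.8333 + 15.7 → 26.5333 s.
1967 layers × 26.5333 s/layer = 52191.0011 s, i.e. 14.50 hours.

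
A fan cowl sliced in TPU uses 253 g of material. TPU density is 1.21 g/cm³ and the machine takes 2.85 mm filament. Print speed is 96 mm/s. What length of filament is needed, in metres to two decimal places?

32.78 m

Volume = 253 g / 1.21 g·cm⁻³ = 209.0909 cm³ = 209090.9 mm³.
Cross-section of 2.85 mm filament: π·(2.85/2)² = 6.3794 mm².
Length = 209090.9 / 6.3794 = 32775.95 mm = 32.78 m.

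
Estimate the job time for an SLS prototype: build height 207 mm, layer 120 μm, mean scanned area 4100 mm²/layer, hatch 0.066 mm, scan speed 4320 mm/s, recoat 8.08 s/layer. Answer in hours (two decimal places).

10.76 hours

Layers = ⌈207/0.12⌉ = 1725.
Per-layer scan distance = 4100 / 0.066, so 62121.2 mm.
Per-layer scan time: 62121.2 / 4320 → 14.3799 s.
Time per layer = 14.3799 + 8.08, so 22.4599 s.
Total: 1725 × 22.4599 s = 38743.3275 s → 10.76 hours.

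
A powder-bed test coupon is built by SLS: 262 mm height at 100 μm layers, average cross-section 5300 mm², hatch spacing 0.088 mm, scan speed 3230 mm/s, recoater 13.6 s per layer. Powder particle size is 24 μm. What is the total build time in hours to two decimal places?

Number of layers: 262 / 0.1 → 2620 (rounded up).
Scan path per layer = 5300 / 0.088, so 60227.3 mm.
Scan time per layer = 60227.3 / 3230, so 18.6462 s.
Layer cycle = 18.6462 + 13.6, so 32.2462 s.
Build time = 2620 × 32.2462 = 84485.044 s = 23.47 hours.

23.47 hours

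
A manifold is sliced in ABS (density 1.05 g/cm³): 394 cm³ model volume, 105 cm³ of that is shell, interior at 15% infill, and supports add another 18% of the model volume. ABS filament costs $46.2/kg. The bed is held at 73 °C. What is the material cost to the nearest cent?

Interior volume = 394 − 105, so 289 cm³.
Deposited infill = 0.15 × 289, so 43.35 cm³.
Support = 0.18 × 394 = 70.92 cm³.
Total extruded = 105 + 43.35 + 70.92, so 219.27 cm³.
Mass = 219.27 × 1.05 = 230.2335 g.
At $46.2/kg: 230.2335/1000 × 46.2 = $10.64.

$10.64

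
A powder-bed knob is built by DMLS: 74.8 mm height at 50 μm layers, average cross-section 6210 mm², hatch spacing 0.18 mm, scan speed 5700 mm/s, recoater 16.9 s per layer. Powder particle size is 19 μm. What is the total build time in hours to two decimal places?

Number of layers: 74.8 / 0.05 → 1496 (rounded up).
Per-layer scan distance = 6210 / 0.18, so 34500 mm.
Per-layer scan time = 34500 / 5700 = 6.0526 s.
Layer cycle: 6.0526 + 16.9 → 22.9526 s.
Build time = 1496 × 22.9526 = 34337.0896 s = 9.54 hours.

9.54 hours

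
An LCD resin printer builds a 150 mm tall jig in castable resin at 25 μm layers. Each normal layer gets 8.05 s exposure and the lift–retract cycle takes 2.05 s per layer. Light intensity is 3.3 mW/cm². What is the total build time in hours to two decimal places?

Layers = ⌈150/0.025⌉ = 6000.
Each layer takes = 8.05 + 2.05 = 10.1 s.
Total = 6000 × 10.1 = 60600 s = 16.83 hours.

16.83 hours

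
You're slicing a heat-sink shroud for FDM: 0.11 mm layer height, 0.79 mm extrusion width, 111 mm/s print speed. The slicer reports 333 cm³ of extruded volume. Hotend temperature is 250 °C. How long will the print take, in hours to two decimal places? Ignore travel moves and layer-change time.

9.59 hours

Bead cross-section = 0.11 × 0.79, so 0.0869 mm².
Toolpath length = 333 cm³ / 0.0869 mm² = 333000 / 0.0869 = 3831990.8 mm.
Print-move time = 3831990.8 / 111, so 34522.4 s.
Converting: 34522.4 s = 9.59 hours.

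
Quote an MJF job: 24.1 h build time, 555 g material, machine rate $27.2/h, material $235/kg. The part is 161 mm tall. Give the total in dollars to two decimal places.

Time charge = 27.2 × 24.1 = $655.52.
Material cost = 235 × 555/1000, so $130.425.
Job cost: 655.52 + 130.425 = 785.945 ≈ $785.95.

$785.95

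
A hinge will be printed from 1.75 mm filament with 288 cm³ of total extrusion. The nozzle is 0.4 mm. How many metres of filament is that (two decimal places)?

Filament cross-section = π × (1.75/2)² = 2.4053 mm².
L = 288000 mm³ / 2.4053 mm² = 119735.58 mm, i.e. 119.74 m.

119.74 m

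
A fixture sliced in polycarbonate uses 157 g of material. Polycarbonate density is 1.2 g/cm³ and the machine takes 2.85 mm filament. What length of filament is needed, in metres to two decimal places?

20.51 m

Extruded volume: 157/1.2 = 130.8333 cm³ (130833.3 mm³).
A = π r² = π × 1.425² = 6.3794 mm².
L = V/A = 130833.3/6.3794 = 20508.72 mm → 20.51 m.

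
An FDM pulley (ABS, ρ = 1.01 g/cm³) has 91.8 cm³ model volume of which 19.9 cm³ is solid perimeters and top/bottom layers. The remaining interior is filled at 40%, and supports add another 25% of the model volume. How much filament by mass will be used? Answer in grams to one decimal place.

Infill region = 91.8 − 19.9 = 71.9 cm³.
Deposited infill: 0.40 × 71.9 → 28.76 cm³.
Support = 0.25 × 91.8, so 22.95 cm³.
Total printed volume = 19.9 + 28.76 + 22.95 = 71.61 cm³.
Mass: 71.61 × 1.01 → 72.3261 g.

72.3 g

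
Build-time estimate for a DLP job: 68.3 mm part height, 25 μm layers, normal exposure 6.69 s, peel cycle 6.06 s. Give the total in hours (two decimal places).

Number of layers: 68.3 / 0.025 → 2732 (rounded up).
Per-layer time: 6.69 + 6.06 → 12.75 s.
Total = 2732 × 12.75 = 34833 s = 9.68 hours.

9.68 hours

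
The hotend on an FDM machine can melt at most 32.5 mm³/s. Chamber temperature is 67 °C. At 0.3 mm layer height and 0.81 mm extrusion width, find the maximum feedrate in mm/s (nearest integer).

Bead cross-section: 0.3 × 0.81 → 0.243 mm².
v_max = Q/A = 32.5/0.243 = 133.74 mm/s → 134 mm/s.

134 mm/s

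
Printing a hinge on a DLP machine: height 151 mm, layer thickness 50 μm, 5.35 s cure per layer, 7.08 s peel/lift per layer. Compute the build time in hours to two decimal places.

10.43 hours

Number of layers: 151 / 0.05 → 3020 (rounded up).
Each layer takes = 5.35 + 7.08, so 12.43 s.
Total = 3020 × 12.43 = 37538.6 s = 10.43 hours.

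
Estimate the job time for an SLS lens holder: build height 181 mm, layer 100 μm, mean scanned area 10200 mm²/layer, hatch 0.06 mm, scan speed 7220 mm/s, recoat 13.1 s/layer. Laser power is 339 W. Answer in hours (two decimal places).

Layer count = ceil(181 / 0.1) = 1810.
Scan path per layer = 10200 / 0.06 = 170000 mm.
Scan time per layer: 170000 / 7220 → 23.5457 s.
Time per layer = 23.5457 + 13.1, so 36.6457 s.
Total: 1810 × 36.6457 s = 66328.717 s → 18.42 hours.

18.42 hours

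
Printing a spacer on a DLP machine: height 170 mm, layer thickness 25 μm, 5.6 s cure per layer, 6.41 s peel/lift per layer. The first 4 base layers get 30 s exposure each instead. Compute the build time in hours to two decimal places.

Layers = ⌈170/0.025⌉ = 6800.
Base layers = 4 × (30 + 6.41), so 145.64 s.
Remaining layers = 6796 × (5.6 + 6.41) = 81619.96 s.
Sum: 145.64 + 81619.96 = 81765.6 s → 22.71 hours.

22.71 hours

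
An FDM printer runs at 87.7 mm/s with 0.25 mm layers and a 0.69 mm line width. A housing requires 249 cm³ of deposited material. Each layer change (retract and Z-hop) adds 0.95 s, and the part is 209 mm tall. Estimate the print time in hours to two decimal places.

4.79 hours

Line area = 0.25 × 0.69 = 0.1725 mm².
Toolpath length = 249 cm³ / 0.1725 mm² = 249000 / 0.1725 = 1443478.3 mm.
Print-move time: 1443478.3 / 87.7 → 16459.3 s.
Number of layers: 209 / 0.25 → 836 (rounded up).
Z-hop total: 836 × 0.95 → 794.2 s.
Altogether 16459.3 + 794.2 = 17253.5 s, i.e. 4.79 hours.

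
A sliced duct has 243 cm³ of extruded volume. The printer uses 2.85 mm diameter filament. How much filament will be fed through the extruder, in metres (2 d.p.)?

Cross-section of 2.85 mm filament: π·(2.85/2)² = 6.3794 mm².
L = 243000 mm³ / 6.3794 mm² = 38091.36 mm, i.e. 38.09 m.

38.09 m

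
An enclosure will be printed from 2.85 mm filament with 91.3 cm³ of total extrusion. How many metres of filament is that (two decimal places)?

14.31 m

Cross-section of 2.85 mm filament: π·(2.85/2)² = 6.3794 mm².
Length = 91.3 cm³ / 6.3794 mm² = 91300 / 6.3794 = 14311.69 mm = 14.31 m.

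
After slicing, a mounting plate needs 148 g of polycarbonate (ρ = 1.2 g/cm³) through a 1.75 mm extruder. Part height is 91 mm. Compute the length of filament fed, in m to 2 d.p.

Volume = 148 g / 1.2 g·cm⁻³ = 123.3333 cm³ = 123333.3 mm³.
A = π r² = π × 0.875² = 2.4053 mm².
L = V/A = 123333.3/2.4053 = 51275.64 mm → 51.28 m.

51.28 m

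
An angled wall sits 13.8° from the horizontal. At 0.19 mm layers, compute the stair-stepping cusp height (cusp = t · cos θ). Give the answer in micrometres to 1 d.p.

184.5 μm

Cusp = layer height × cos(13.8°) = 0.19 × 0.9711 = 0.184509 mm = 184.5 μm.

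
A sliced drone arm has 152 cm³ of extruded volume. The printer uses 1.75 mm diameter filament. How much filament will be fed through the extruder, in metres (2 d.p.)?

A = π r² = π × 0.875² = 2.4053 mm².
L = 152000 mm³ / 2.4053 mm² = 63193.78 mm, i.e. 63.19 m.

63.19 m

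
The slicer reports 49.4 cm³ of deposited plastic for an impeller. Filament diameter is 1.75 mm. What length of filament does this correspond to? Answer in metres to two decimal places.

20.54 m

Cross-section of 1.75 mm filament: π·(1.75/2)² = 2.4053 mm².
Length = 49.4 cm³ / 2.4053 mm² = 49400 / 2.4053 = 20537.98 mm = 20.54 m.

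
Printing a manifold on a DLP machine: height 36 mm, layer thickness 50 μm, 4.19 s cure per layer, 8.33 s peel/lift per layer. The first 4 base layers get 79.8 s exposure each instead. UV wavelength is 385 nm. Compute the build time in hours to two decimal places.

Number of layers: 36 / 0.05 → 720 (rounded up).
Bottom layers: 4 × (79.8 + 8.33) → 352.52 s.
Regular layers = 716 × (4.19 + 8.33), so 8964.32 s.
Total = 352.52 + 8964.32 = 9316.84 s = 2.59 hours.

2.59 hours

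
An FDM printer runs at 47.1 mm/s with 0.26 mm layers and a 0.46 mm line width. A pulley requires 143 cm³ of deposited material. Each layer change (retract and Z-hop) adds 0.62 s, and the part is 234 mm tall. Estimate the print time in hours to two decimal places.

Bead cross-section = 0.26 × 0.46, so 0.1196 mm².
Toolpath length = 143 cm³ / 0.1196 mm² = 143000 / 0.1196 = 1195652.2 mm.
Time extruding = 1195652.2 / 47.1, so 25385.4 s.
Number of layers: 234 / 0.26 → 900 (rounded up).
Layer-change overhead: 900 × 0.62 → 558 s.
Total = 25385.4 + 558 = 25943.4 s = 7.21 hours.

7.21 hours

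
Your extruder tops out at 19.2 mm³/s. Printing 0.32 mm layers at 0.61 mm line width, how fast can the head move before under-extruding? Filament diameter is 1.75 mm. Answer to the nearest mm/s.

A = 0.32 × 0.61, so 0.1952 mm².
Max speed = 19.2 / 0.1952 = 98.36 ≈ 98 mm/s.

98 mm/s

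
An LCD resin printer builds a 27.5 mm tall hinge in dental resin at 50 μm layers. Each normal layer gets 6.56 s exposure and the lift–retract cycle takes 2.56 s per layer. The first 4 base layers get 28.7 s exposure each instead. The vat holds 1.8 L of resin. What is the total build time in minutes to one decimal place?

85.1 minutes

Layers = ⌈27.5/0.05⌉ = 550.
Burn-in layers = 4 × (28.7 + 2.56) = 125.04 s.
Normal layers = 546 × (6.56 + 2.56) = 4979.52 s.
Total = 125.04 + 4979.52 = 5104.56 s = 85.1 minutes.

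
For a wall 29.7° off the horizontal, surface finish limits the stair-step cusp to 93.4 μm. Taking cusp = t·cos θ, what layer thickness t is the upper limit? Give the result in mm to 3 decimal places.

0.108 mm

cos(29.7°) = 0.8686; t_max = 0.0934/0.8686 = 0.108 mm.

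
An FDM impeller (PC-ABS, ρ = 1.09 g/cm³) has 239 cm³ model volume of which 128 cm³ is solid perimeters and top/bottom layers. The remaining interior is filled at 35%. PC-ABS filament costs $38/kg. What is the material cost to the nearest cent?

$6.91

Volume inside the shell: 239 − 128 → 111 cm³.
Infill deposited = 0.35 × 111 = 38.85 cm³.
Total extruded = 128 + 38.85, so 166.85 cm³.
Mass = 166.85 × 1.09, so 181.8665 g.
Cost = 181.8665 g / 1000 × $38/kg = $6.91.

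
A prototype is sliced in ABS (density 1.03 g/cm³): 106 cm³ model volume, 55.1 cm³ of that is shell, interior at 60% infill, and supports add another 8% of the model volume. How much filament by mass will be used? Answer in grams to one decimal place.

96.9 g

Infill region: 106 − 55.1 → 50.9 cm³.
Deposited infill = 0.60 × 50.9, so 30.54 cm³.
Support: 0.08 × 106 → 8.48 cm³.
Total extruded = 55.1 + 30.54 + 8.48 = 94.12 cm³.
Mass: 94.12 × 1.03 → 96.9436 g.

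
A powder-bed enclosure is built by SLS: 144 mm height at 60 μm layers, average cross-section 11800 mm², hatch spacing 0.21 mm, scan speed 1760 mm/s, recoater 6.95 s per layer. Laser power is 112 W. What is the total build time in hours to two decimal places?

Layer count = ceil(144 / 0.06) = 2400.
Hatch length per layer = 11800 / 0.21, so 56190.5 mm.
Scan time per layer = 56190.5 / 1760, so 31.9264 s.
Layer cycle = 31.9264 + 6.95, so 38.8764 s.
2400 layers × 38.8764 s/layer = 93303.36 s, i.e. 25.92 hours.

25.92 hours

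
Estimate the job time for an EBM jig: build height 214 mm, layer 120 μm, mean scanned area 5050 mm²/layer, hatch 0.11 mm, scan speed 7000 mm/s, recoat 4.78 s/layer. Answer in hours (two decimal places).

Number of layers: 214 / 0.12 → 1784 (rounded up).
Scan path per layer = 5050 / 0.11 = 45909.1 mm.
Beam time per layer: 45909.1 / 7000 → 6.5584 s.
Layer cycle = 6.5584 + 4.78, so 11.3384 s.
Total: 1784 × 11.3384 s = 20227.7056 s → 5.62 hours.

5.62 hours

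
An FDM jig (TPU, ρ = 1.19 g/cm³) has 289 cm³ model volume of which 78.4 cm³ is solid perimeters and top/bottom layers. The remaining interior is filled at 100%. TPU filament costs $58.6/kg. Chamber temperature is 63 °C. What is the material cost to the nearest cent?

Infill region: 289 − 78.4 → 210.6 cm³.
Infill volume: 1.00 × 210.6 → 210.6 cm³.
Total extruded = 78.4 + 210.6 = 289 cm³.
Mass: 289 × 1.19 → 343.91 g.
Cost = 343.91 g / 1000 × $58.6/kg = $20.15.

$20.15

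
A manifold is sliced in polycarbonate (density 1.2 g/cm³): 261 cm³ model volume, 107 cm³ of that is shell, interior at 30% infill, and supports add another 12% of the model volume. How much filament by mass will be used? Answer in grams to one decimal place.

221.4 g

Infill region = 261 − 107 = 154 cm³.
Infill volume = 0.30 × 154, so 46.2 cm³.
Support = 0.12 × 261, so 31.32 cm³.
Deposited volume = 107 + 46.2 + 31.32, so 184.52 cm³.
Mass = 184.52 × 1.2 = 221.424 g.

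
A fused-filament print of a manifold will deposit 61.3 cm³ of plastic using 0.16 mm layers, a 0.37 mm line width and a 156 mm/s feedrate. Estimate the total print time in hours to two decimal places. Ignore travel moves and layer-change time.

1.84 hours

Line area: 0.16 × 0.37 → 0.0592 mm².
Total extruded path = 61300/0.0592 = 1035473 mm.
Time extruding: 1035473 / 156 → 6637.6 s.
6637.6 s = 1.84 hours.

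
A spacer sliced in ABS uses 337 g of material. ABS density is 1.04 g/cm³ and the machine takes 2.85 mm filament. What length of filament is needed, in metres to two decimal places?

Volume = 337 g / 1.04 g·cm⁻³ = 324.0385 cm³ = 324038.5 mm³.
A = π r² = π × 1.425² = 6.3794 mm².
L = V/A = 324038.5/6.3794 = 50794.51 mm → 50.79 m.

50.79 m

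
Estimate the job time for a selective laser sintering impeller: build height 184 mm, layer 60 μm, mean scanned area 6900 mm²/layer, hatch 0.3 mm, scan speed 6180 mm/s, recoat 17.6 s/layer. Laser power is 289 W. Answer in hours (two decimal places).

Layers = ⌈184/0.06⌉ = 3067.
Scan path per layer = 6900 / 0.3, so 23000 mm.
Per-layer scan time = 23000 / 6180 = 3.7217 s.
Time per layer: 3.7217 + 17.6 → 21.3217 s.
3067 layers × 21.3217 s/layer = 65393.6539 s, i.e. 18.16 hours.

18.16 hours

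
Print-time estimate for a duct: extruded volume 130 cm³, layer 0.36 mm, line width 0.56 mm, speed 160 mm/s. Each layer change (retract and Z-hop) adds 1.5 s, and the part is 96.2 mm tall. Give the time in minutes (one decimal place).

73.9 minutes

Extrusion cross-section = 0.36 × 0.56, so 0.2016 mm².
Path length: 130000 mm³ / 0.2016 mm² → 644841.3 mm.
Extrusion time: 644841.3 / 160 → 4030.3 s.
Layers = ⌈96.2/0.36⌉ = 268.
Non-print overhead = 268 × 1.5 = 402 s.
Total = 4030.3 + 402 = 4432.3 s = 73.9 minutes.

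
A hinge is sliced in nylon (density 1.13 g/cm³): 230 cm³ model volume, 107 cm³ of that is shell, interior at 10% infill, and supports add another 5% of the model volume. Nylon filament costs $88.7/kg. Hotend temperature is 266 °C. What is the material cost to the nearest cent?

Interior volume = 230 − 107, so 123 cm³.
Infill deposited: 0.10 × 123 → 12.3 cm³.
Support = 0.05 × 230, so 11.5 cm³.
Total printed volume = 107 + 12.3 + 11.5 = 130.8 cm³.
Mass: 130.8 × 1.13 → 147.804 g.
At $88.7/kg: 147.804/1000 × 88.7 = $13.11.

$13.11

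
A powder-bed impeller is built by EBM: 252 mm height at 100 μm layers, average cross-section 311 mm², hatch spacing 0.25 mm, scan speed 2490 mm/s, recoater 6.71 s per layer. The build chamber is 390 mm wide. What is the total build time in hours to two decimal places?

5.05 hours

Number of layers: 252 / 0.1 → 2520 (rounded up).
Per-layer scan distance: 311 / 0.25 → 1244 mm.
Beam time per layer: 1244 / 2490 → 0.4996 s.
Time per layer = 0.4996 + 6.71 = 7.2096 s.
2520 layers × 7.2096 s/layer = 18168.192 s, i.e. 5.05 hours.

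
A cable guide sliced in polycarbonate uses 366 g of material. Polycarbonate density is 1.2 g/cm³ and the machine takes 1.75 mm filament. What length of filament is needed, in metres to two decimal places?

126.80 m

Volume = 366 g / 1.2 g·cm⁻³ = 305 cm³ = 305000 mm³.
A = π r² = π × 0.875² = 2.4053 mm².
Length = 305000 / 2.4053 = 126803.31 mm = 126.80 m.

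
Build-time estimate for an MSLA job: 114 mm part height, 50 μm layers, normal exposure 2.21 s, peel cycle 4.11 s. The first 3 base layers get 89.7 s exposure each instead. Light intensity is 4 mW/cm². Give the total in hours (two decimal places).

Layer count = ceil(114 / 0.05) = 2280.
Base layers: 3 × (89.7 + 4.11) → 281.43 s.
Normal layers = 2277 × (2.21 + 4.11) = 14390.64 s.
Total = 281.43 + 14390.64 = 14672.07 s = 4.08 hours.

4.08 hours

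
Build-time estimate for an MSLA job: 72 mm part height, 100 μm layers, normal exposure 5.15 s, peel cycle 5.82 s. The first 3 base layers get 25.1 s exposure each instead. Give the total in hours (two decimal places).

Layer count = ceil(72 / 0.1) = 720.
Bottom layers: 3 × (25.1 + 5.82) → 92.76 s.
Regular layers = 717 × (5.15 + 5.82), so 7865.49 s.
Sum: 92.76 + 7865.49 = 7958.25 s → 2.21 hours.

2.21 hours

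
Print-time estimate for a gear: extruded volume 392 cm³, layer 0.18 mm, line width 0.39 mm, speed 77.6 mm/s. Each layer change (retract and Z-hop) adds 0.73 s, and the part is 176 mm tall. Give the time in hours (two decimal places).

20.19 hours

Extrusion cross-section: 0.18 × 0.39 → 0.0702 mm².
Toolpath length = 392 cm³ / 0.0702 mm² = 392000 / 0.0702 = 5584045.6 mm.
Print-move time = 5584045.6 / 77.6, so 71959.4 s.
Layers = ⌈176/0.18⌉ = 978.
Non-print overhead = 978 × 0.73, so 713.94 s.
Total = 71959.4 + 713.94 = 72673.34 s = 20.19 hours.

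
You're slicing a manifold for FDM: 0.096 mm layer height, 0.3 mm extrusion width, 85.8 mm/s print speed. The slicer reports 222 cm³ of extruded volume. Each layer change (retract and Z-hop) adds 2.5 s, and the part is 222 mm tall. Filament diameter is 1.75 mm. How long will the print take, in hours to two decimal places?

Bead cross-section = 0.096 × 0.3, so 0.0288 mm².
Path length: 222000 mm³ / 0.0288 mm² → 7708333.3 mm.
Extrusion time = 7708333.3 / 85.8, so 89840.7 s.
Number of layers: 222 / 0.096 → 2313 (rounded up).
Z-hop total: 2313 × 2.5 → 5782.5 s.
Altogether 89840.7 + 5782.5 = 95623.2 s, i.e. 26.56 hours.

26.56 hours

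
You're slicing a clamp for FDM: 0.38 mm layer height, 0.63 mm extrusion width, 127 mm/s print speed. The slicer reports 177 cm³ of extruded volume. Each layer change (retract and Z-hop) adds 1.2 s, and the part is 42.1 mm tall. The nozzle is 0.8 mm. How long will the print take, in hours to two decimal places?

1.65 hours

Line area = 0.38 × 0.63, so 0.2394 mm².
Path length: 177000 mm³ / 0.2394 mm² → 739348.4 mm.
Extrusion time = 739348.4 / 127 = 5821.6 s.
Number of layers: 42.1 / 0.38 → 111 (rounded up).
Non-print overhead = 111 × 1.2, so 133.2 s.
Altogether 5821.6 + 133.2 = 5954.8 s, i.e. 1.65 hours.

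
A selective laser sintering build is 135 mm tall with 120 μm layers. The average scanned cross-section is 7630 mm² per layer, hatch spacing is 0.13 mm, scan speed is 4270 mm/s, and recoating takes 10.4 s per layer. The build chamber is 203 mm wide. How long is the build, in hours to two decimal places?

Layers = ⌈135/0.12⌉ = 1125.
Hatch length per layer = 7630 / 0.13 = 58692.3 mm.
Laser time per layer = 58692.3 / 4270, so 13.7453 s.
Time per layer = 13.7453 + 10.4, so 24.1453 s.
Total: 1125 × 24.1453 s = 27163.4625 s → 7.55 hours.

7.55 hours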